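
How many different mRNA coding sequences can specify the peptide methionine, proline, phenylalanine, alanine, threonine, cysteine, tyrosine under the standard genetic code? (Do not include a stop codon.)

Met: 1 codon.
Pro: 4 codons.
Phe: 2 codons.
Ala: 4 codons.
Thr: 4 codons.
Cys: 2 codons.
Tyr: 2 codons.
1 × 4 × 2 × 4 × 4 × 2 × 2 = 512.

512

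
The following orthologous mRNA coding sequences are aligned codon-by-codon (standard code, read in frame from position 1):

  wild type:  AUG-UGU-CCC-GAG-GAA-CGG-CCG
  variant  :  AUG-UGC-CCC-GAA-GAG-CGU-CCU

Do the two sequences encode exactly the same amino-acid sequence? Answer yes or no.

yes

Codon 1: AUG Met / AUG Met — identical.
Codon 2: UGU Cys / UGC Cys — synonymous.
Codon 3: CCC Pro / CCC Pro — identical.
Codon 4: GAG Glu / GAA Glu — synonymous.
Codon 5: GAA Glu / GAG Glu — synonymous.
Codon 6: CGG Arg / CGU Arg — synonymous.
Codon 7: CCG Pro / CCU Pro — synonymous.
Nonsynonymous differences: 0 → same protein.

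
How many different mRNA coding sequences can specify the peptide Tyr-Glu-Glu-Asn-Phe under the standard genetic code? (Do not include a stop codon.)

32

Tyr: 2 codons.
Glu: 2 codons.
Glu: 2 codons.
Asn: 2 codons.
Phe: 2 codons.
2 × 2 × 2 × 2 × 2 = 32.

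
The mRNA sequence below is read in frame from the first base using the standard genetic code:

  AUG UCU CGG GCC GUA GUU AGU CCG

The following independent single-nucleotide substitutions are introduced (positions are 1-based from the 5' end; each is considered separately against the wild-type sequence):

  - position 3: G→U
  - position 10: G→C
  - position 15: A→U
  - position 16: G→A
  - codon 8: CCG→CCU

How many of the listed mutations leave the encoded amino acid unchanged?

Codon 1: AUG (Met) → AUU (Ile) — missense.
Codon 4: GCC (Ala) → CCC (Pro) — missense.
Codon 5: GUA (Val) → GUU (Val) — synonymous.
Codon 6: GUU (Val) → AUU (Ile) — missense.
Codon 8: CCG (Pro) → CCU (Pro) — synonymous.
Synonymous: 2 of 5.

2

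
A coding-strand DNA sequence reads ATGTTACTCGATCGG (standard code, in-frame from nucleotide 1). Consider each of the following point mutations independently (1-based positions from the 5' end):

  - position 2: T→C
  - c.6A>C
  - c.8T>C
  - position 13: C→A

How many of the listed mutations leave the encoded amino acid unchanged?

1

Codon 1: ATG (Met) → ACG (Thr) — missense.
Codon 2: TTA (Leu) → TTC (Phe) — missense.
Codon 3: CTC (Leu) → CCC (Pro) — missense.
Codon 5: CGG (Arg) → AGG (Arg) — synonymous.
Synonymous: 1 of 4.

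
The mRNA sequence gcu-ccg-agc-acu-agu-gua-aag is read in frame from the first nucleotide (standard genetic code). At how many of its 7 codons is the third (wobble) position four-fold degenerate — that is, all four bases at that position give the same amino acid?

Codon 1 GCU (Ala): third position 4-fold.
Codon 2 CCG (Pro): third position 4-fold.
Codon 3 AGC (Ser): third position 2-fold.
Codon 4 ACU (Thr): third position 4-fold.
Codon 5 AGU (Ser): third position 2-fold.
Codon 6 GUA (Val): third position 4-fold.
Codon 7 AAG (Lys): third position 2-fold.
Four-fold degenerate third positions: 4.

4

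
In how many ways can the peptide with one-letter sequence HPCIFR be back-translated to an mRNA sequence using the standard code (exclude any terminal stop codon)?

His: 2 codons.
Pro: 4 codons.
Cys: 2 codons.
Ile: 3 codons.
Phe: 2 codons.
Arg: 6 codons.
2 × 4 × 2 × 3 × 2 × 6 = 576.

576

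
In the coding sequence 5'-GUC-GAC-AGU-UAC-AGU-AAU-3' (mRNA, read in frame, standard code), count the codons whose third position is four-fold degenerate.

1

Codon 1 GUC (Val): third position 4-fold.
Codon 2 GAC (Asp): third position 2-fold.
Codon 3 AGU (Ser): third position 2-fold.
Codon 4 UAC (Tyr): third position 2-fold.
Codon 5 AGU (Ser): third position 2-fold.
Codon 6 AAU (Asn): third position 2-fold.
Four-fold degenerate third positions: 1.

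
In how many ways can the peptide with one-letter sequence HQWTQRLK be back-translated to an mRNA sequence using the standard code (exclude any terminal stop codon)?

2304

His: 2 codons.
Gln: 2 codons.
Trp: 1 codon.
Thr: 4 codons.
Gln: 2 codons.
Arg: 6 codons.
Leu: 6 codons.
Lys: 2 codons.
2 × 2 × 1 × 4 × 2 × 6 × 6 × 2 = 2304.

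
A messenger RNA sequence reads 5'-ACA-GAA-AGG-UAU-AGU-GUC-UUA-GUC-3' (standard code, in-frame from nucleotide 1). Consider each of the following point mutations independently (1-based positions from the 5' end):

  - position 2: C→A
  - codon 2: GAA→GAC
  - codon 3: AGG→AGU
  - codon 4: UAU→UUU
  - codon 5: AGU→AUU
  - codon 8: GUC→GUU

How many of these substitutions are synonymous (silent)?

Codon 1: ACA (Thr) → AAA (Lys) — missense.
Codon 2: GAA (Glu) → GAC (Asp) — missense.
Codon 3: AGG (Arg) → AGU (Ser) — missense.
Codon 4: UAU (Tyr) → UUU (Phe) — missense.
Codon 5: AGU (Ser) → AUU (Ile) — missense.
Codon 8: GUC (Val) → GUU (Val) — synonymous.
Synonymous: 1 of 6.

1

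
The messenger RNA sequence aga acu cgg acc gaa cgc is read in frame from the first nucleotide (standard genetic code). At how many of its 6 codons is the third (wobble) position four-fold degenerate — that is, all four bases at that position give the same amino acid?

4

Codon 1 AGA (Arg): third position 2-fold.
Codon 2 ACU (Thr): third position 4-fold.
Codon 3 CGG (Arg): third position 4-fold.
Codon 4 ACC (Thr): third position 4-fold.
Codon 5 GAA (Glu): third position 2-fold.
Codon 6 CGC (Arg): third position 4-fold.
Four-fold degenerate third positions: 4.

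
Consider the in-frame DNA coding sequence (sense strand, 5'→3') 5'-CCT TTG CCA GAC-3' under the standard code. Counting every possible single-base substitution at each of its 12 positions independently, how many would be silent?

Codon 1 (CCT, Pro): 3 synonymous substitutions.
Codon 2 (TTG, Leu): 2 synonymous substitutions.
Codon 3 (CCA, Pro): 3 synonymous substitutions.
Codon 4 (GAC, Asp): 1 synonymous substitution.
Total: 3 + 2 + 3 + 1 = 9.

9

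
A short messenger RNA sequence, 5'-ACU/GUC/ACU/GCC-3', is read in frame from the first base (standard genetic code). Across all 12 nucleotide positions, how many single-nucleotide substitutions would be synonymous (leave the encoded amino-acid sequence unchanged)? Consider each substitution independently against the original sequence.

Codon 1 (ACU, Thr): 3 synonymous substitutions.
Codon 2 (GUC, Val): 3 synonymous substitutions.
Codon 3 (ACU, Thr): 3 synonymous substitutions.
Codon 4 (GCC, Ala): 3 synonymous substitutions.
Total: 3 + 3 + 3 + 3 = 12.

12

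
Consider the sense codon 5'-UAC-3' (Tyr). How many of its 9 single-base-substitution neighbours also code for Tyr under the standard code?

1

Position 1: none → 0 synonymous.
Position 2: none → 0 synonymous.
Position 3: UAU → 1 synonymous.
Total: 0 + 0 + 1 = 1.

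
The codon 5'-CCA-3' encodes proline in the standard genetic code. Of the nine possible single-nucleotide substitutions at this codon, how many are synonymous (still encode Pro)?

3

Position 1: none → 0 synonymous.
Position 2: none → 0 synonymous.
Position 3: CCT, CCC, CCG → 3 synonymous.
Total: 0 + 0 + 3 = 3.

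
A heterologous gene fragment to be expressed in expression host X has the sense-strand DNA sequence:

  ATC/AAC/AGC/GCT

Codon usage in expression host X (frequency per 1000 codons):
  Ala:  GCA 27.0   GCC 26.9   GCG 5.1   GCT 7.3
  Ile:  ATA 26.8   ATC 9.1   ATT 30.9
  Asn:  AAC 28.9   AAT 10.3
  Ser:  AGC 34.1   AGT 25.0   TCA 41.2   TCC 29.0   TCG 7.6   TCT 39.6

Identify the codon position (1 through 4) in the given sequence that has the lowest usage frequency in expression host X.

4

Codon 1 ATC (Ile): 9.1 per 1000.
Codon 2 AAC (Asn): 28.9 per 1000.
Codon 3 AGC (Ser): 34.1 per 1000.
Codon 4 GCT (Ala): 7.3 per 1000.
Lowest frequency is 7.3 at codon 4.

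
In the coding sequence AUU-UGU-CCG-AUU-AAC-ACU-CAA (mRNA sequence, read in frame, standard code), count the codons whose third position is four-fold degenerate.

2

Codon 1 AUU (Ile): third position 3-fold.
Codon 2 UGU (Cys): third position 2-fold.
Codon 3 CCG (Pro): third position 4-fold.
Codon 4 AUU (Ile): third position 3-fold.
Codon 5 AAC (Asn): third position 2-fold.
Codon 6 ACU (Thr): third position 4-fold.
Codon 7 CAA (Gln): third position 2-fold.
Four-fold degenerate third positions: 2.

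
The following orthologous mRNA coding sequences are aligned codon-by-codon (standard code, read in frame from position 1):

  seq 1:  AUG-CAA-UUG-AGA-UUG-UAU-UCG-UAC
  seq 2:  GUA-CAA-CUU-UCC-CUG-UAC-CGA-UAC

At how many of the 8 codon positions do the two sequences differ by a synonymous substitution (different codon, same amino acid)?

Codon 1: AUG Met / GUA Val — nonsynonymous.
Codon 2: CAA Gln / CAA Gln — identical.
Codon 3: UUG Leu / CUU Leu — synonymous.
Codon 4: AGA Arg / UCC Ser — nonsynonymous.
Codon 5: UUG Leu / CUG Leu — synonymous.
Codon 6: UAU Tyr / UAC Tyr — synonymous.
Codon 7: UCG Ser / CGA Arg — nonsynonymous.
Codon 8: UAC Tyr / UAC Tyr — identical.
Synonymous differences: 3.

3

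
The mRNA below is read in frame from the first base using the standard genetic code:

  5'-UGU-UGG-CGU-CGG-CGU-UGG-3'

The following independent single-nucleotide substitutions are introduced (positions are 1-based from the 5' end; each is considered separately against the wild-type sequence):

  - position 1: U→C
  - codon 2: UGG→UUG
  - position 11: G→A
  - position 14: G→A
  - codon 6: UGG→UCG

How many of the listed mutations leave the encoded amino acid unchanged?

0

Codon 1: UGU (Cys) → CGU (Arg) — missense.
Codon 2: UGG (Trp) → UUG (Leu) — missense.
Codon 4: CGG (Arg) → CAG (Gln) — missense.
Codon 5: CGU (Arg) → CAU (His) — missense.
Codon 6: UGG (Trp) → UCG (Ser) — missense.
Synonymous: 0 of 5.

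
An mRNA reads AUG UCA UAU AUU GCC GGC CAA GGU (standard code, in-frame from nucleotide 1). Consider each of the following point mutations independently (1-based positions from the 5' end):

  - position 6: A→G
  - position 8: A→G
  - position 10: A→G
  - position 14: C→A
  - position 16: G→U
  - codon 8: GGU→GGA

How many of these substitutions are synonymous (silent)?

Codon 2: UCA (Ser) → UCG (Ser) — synonymous.
Codon 3: UAU (Tyr) → UGU (Cys) — missense.
Codon 4: AUU (Ile) → GUU (Val) — missense.
Codon 5: GCC (Ala) → GAC (Asp) — missense.
Codon 6: GGC (Gly) → UGC (Cys) — missense.
Codon 8: GGU (Gly) → GGA (Gly) — synonymous.
Synonymous: 2 of 6.

2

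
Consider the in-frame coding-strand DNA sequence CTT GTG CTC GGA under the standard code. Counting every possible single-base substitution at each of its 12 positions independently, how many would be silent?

12

Codon 1 (CTT, Leu): 3 synonymous substitutions.
Codon 2 (GTG, Val): 3 synonymous substitutions.
Codon 3 (CTC, Leu): 3 synonymous substitutions.
Codon 4 (GGA, Gly): 3 synonymous substitutions.
Total: 3 + 3 + 3 + 3 = 12.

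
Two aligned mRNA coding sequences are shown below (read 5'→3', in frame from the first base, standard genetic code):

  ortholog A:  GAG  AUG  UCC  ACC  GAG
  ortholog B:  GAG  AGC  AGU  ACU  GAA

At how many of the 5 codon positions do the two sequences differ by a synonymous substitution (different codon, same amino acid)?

Codon 1: GAG Glu / GAG Glu — identical.
Codon 2: AUG Met / AGC Ser — nonsynonymous.
Codon 3: UCC Ser / AGU Ser — synonymous.
Codon 4: ACC Thr / ACU Thr — synonymous.
Codon 5: GAG Glu / GAA Glu — synonymous.
Synonymous differences: 3.

3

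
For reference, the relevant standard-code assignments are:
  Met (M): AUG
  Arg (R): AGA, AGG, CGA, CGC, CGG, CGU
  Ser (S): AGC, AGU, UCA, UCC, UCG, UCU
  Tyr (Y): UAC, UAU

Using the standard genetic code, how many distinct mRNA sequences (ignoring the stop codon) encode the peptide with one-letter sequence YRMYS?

144

Tyr: 2 codons.
Arg: 6 codons.
Met: 1 codon.
Tyr: 2 codons.
Ser: 6 codons.
2 × 6 × 1 × 2 × 6 = 144.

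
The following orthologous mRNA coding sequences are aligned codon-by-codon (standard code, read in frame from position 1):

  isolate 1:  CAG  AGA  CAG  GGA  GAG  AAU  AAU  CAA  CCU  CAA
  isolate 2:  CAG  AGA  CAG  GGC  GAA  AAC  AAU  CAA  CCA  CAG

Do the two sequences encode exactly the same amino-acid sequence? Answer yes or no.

Codon 1: CAG Gln / CAG Gln — identical.
Codon 2: AGA Arg / AGA Arg — identical.
Codon 3: CAG Gln / CAG Gln — identical.
Codon 4: GGA Gly / GGC Gly — synonymous.
Codon 5: GAG Glu / GAA Glu — synonymous.
Codon 6: AAU Asn / AAC Asn — synonymous.
Codon 7: AAU Asn / AAU Asn — identical.
Codon 8: CAA Gln / CAA Gln — identical.
Codon 9: CCU Pro / CCA Pro — synonymous.
Codon 10: CAA Gln / CAG Gln — synonymous.
Nonsynonymous differences: 0 → same protein.

yes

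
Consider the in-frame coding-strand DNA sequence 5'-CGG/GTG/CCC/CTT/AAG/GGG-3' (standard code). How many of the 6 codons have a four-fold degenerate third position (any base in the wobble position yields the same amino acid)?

5

Codon 1 CGG (Arg): third position 4-fold.
Codon 2 GTG (Val): third position 4-fold.
Codon 3 CCC (Pro): third position 4-fold.
Codon 4 CTT (Leu): third position 4-fold.
Codon 5 AAG (Lys): third position 2-fold.
Codon 6 GGG (Gly): third position 4-fold.
Four-fold degenerate third positions: 5.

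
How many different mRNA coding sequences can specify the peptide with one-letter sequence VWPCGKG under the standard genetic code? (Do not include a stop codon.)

1024

Val: 4 codons.
Trp: 1 codon.
Pro: 4 codons.
Cys: 2 codons.
Gly: 4 codons.
Lys: 2 codons.
Gly: 4 codons.
4 × 1 × 4 × 2 × 4 × 2 × 4 = 1024.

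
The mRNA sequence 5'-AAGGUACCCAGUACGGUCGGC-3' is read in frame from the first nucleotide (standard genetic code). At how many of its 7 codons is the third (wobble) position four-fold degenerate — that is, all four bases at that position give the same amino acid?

5

Codon 1 AAG (Lys): third position 2-fold.
Codon 2 GUA (Val): third position 4-fold.
Codon 3 CCC (Pro): third position 4-fold.
Codon 4 AGU (Ser): third position 2-fold.
Codon 5 ACG (Thr): third position 4-fold.
Codon 6 GUC (Val): third position 4-fold.
Codon 7 GGC (Gly): third position 4-fold.
Four-fold degenerate third positions: 5.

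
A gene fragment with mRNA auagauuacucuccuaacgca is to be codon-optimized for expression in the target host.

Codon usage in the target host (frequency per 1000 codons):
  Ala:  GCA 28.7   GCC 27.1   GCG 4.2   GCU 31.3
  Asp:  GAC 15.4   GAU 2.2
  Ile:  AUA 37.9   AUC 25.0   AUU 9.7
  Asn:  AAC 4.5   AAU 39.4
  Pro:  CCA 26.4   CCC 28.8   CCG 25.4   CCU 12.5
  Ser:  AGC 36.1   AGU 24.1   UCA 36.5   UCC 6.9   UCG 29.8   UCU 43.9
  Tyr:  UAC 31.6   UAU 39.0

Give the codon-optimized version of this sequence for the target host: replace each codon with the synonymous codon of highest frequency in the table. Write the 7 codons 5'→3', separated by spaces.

AUA GAC UAU UCU CCC AAU GCU

Codon 1 (Ile): best is AUA at 37.9.
Codon 2 (Asp): best is GAC at 15.4.
Codon 3 (Tyr): best is UAU at 39.0.
Codon 4 (Ser): best is UCU at 43.9.
Codon 5 (Pro): best is CCC at 28.8.
Codon 6 (Asn): best is AAU at 39.4.
Codon 7 (Ala): best is GCU at 31.3.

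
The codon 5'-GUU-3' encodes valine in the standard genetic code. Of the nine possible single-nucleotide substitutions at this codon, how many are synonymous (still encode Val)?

Position 1: none → 0 synonymous.
Position 2: none → 0 synonymous.
Position 3: GUC, GUA, GUG → 3 synonymous.
Total: 0 + 0 + 3 = 3.

3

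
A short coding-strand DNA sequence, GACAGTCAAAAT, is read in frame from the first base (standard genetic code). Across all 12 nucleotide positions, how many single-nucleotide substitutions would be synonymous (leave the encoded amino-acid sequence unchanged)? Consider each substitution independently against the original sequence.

Codon 1 (GAC, Asp): 1 synonymous substitution.
Codon 2 (AGT, Ser): 1 synonymous substitution.
Codon 3 (CAA, Gln): 1 synonymous substitution.
Codon 4 (AAT, Asn): 1 synonymous substitution.
Total: 1 + 1 + 1 + 1 = 4.

4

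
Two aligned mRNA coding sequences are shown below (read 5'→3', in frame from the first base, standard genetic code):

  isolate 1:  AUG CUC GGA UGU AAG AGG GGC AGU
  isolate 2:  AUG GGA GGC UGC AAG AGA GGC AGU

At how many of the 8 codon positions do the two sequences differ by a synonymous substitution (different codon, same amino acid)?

3

Codon 1: AUG Met / AUG Met — identical.
Codon 2: CUC Leu / GGA Gly — nonsynonymous.
Codon 3: GGA Gly / GGC Gly — synonymous.
Codon 4: UGU Cys / UGC Cys — synonymous.
Codon 5: AAG Lys / AAG Lys — identical.
Codon 6: AGG Arg / AGA Arg — synonymous.
Codon 7: GGC Gly / GGC Gly — identical.
Codon 8: AGU Ser / AGU Ser — identical.
Synonymous differences: 3.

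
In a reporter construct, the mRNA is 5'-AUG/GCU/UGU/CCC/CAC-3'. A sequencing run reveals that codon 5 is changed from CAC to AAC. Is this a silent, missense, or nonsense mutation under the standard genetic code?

missense

Position 13 falls in codon 5: CAC → His.
After the substitution the codon is AAC → Asn.
His ≠ Asn, so this is a missense mutation.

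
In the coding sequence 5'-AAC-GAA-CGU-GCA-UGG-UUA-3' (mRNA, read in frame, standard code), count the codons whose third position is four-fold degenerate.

Codon 1 AAC (Asn): third position 2-fold.
Codon 2 GAA (Glu): third position 2-fold.
Codon 3 CGU (Arg): third position 4-fold.
Codon 4 GCA (Ala): third position 4-fold.
Codon 5 UGG (Trp): third position 1-fold.
Codon 6 UUA (Leu): third position 2-fold.
Four-fold degenerate third positions: 2.

2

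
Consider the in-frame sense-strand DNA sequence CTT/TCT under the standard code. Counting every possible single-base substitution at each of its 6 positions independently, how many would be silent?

Codon 1 (CTT, Leu): 3 synonymous substitutions.
Codon 2 (TCT, Ser): 3 synonymous substitutions.
Total: 3 + 3 = 6.

6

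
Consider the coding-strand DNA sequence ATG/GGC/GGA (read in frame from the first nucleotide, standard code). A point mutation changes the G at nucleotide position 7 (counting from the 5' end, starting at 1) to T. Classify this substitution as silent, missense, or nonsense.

Position 7 falls in codon 3: GGA → Gly.
After the substitution the codon is TGA → Stop.
The new codon is a stop codon, so this is a nonsense mutation.

nonsense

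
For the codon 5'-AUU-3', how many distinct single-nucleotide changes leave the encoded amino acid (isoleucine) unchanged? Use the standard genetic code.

2

Position 1: none → 0 synonymous.
Position 2: none → 0 synonymous.
Position 3: AUC, AUA → 2 synonymous.
Total: 0 + 0 + 2 = 2.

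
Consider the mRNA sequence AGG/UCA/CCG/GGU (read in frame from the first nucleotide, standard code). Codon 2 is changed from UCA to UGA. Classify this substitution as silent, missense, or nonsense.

Position 5 falls in codon 2: UCA → Ser.
After the substitution the codon is UGA → Stop.
The new codon is a stop codon, so this is a nonsense mutation.

nonsense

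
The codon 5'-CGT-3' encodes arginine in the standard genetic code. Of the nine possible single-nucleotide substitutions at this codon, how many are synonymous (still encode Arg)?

Position 1: none → 0 synonymous.
Position 2: none → 0 synonymous.
Position 3: CGC, CGA, CGG → 3 synonymous.
Total: 0 + 0 + 3 = 3.

3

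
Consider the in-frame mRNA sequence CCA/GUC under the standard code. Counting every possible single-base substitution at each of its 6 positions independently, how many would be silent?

6

Codon 1 (CCA, Pro): 3 synonymous substitutions.
Codon 2 (GUC, Val): 3 synonymous substitutions.
Total: 3 + 3 = 6.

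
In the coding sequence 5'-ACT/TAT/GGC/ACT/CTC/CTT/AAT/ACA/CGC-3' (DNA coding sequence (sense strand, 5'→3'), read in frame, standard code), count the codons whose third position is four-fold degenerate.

7

Codon 1 ACT (Thr): third position 4-fold.
Codon 2 TAT (Tyr): third position 2-fold.
Codon 3 GGC (Gly): third position 4-fold.
Codon 4 ACT (Thr): third position 4-fold.
Codon 5 CTC (Leu): third position 4-fold.
Codon 6 CTT (Leu): third position 4-fold.
Codon 7 AAT (Asn): third position 2-fold.
Codon 8 ACA (Thr): third position 4-fold.
Codon 9 CGC (Arg): third position 4-fold.
Four-fold degenerate third positions: 7.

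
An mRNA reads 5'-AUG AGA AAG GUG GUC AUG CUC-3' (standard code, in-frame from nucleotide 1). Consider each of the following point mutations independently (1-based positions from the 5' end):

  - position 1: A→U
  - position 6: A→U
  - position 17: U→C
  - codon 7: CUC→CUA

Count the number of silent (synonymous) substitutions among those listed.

Codon 1: AUG (Met) → UUG (Leu) — missense.
Codon 2: AGA (Arg) → AGU (Ser) — missense.
Codon 6: AUG (Met) → ACG (Thr) — missense.
Codon 7: CUC (Leu) → CUA (Leu) — synonymous.
Synonymous: 1 of 4.

1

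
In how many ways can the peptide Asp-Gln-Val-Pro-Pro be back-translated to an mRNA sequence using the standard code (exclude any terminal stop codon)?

256

Asp: 2 codons.
Gln: 2 codons.
Val: 4 codons.
Pro: 4 codons.
Pro: 4 codons.
2 × 2 × 4 × 4 × 4 = 256.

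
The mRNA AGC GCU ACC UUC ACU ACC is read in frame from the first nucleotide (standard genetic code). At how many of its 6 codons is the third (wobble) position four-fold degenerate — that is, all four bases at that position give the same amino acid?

Codon 1 AGC (Ser): third position 2-fold.
Codon 2 GCU (Ala): third position 4-fold.
Codon 3 ACC (Thr): third position 4-fold.
Codon 4 UUC (Phe): third position 2-fold.
Codon 5 ACU (Thr): third position 4-fold.
Codon 6 ACC (Thr): third position 4-fold.
Four-fold degenerate third positions: 4.

4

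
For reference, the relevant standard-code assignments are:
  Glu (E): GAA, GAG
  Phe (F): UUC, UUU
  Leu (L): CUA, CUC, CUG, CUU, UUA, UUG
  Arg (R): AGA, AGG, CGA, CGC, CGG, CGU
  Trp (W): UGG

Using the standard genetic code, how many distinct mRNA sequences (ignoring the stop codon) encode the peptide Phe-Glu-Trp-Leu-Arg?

144

Phe: 2 codons.
Glu: 2 codons.
Trp: 1 codon.
Leu: 6 codons.
Arg: 6 codons.
2 × 2 × 1 × 6 × 6 = 144.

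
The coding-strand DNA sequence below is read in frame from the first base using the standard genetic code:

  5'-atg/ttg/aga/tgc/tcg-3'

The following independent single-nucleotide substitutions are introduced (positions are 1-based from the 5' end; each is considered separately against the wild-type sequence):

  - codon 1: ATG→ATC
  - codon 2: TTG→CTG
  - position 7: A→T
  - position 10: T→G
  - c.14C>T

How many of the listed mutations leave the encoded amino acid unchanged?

Codon 1: ATG (Met) → ATC (Ile) — missense.
Codon 2: TTG (Leu) → CTG (Leu) — synonymous.
Codon 3: AGA (Arg) → TGA (Stop) — nonsense.
Codon 4: TGC (Cys) → GGC (Gly) — missense.
Codon 5: TCG (Ser) → TTG (Leu) — missense.
Synonymous: 1 of 5.

1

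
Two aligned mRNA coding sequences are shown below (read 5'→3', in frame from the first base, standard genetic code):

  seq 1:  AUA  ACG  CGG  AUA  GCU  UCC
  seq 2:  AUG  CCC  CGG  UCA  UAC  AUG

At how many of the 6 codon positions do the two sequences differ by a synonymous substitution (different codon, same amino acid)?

0

Codon 1: AUA Ile / AUG Met — nonsynonymous.
Codon 2: ACG Thr / CCC Pro — nonsynonymous.
Codon 3: CGG Arg / CGG Arg — identical.
Codon 4: AUA Ile / UCA Ser — nonsynonymous.
Codon 5: GCU Ala / UAC Tyr — nonsynonymous.
Codon 6: UCC Ser / AUG Met — nonsynonymous.
Synonymous differences: 0.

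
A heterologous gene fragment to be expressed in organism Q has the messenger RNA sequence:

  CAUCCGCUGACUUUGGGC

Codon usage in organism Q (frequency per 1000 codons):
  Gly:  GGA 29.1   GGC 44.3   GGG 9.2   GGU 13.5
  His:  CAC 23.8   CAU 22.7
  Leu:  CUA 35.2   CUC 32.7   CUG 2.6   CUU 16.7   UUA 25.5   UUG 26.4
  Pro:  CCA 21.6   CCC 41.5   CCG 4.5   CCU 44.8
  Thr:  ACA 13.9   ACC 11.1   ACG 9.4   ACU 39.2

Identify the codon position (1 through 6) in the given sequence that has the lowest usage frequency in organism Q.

Codon 1 CAU (His): 22.7 per 1000.
Codon 2 CCG (Pro): 4.5 per 1000.
Codon 3 CUG (Leu): 2.6 per 1000.
Codon 4 ACU (Thr): 39.2 per 1000.
Codon 5 UUG (Leu): 26.4 per 1000.
Codon 6 GGC (Gly): 44.3 per 1000.
Lowest frequency is 2.6 at codon 3.

3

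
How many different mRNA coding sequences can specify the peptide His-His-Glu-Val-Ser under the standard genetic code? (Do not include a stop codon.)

His: 2 codons.
His: 2 codons.
Glu: 2 codons.
Val: 4 codons.
Ser: 6 codons.
2 × 2 × 2 × 4 × 6 = 192.

192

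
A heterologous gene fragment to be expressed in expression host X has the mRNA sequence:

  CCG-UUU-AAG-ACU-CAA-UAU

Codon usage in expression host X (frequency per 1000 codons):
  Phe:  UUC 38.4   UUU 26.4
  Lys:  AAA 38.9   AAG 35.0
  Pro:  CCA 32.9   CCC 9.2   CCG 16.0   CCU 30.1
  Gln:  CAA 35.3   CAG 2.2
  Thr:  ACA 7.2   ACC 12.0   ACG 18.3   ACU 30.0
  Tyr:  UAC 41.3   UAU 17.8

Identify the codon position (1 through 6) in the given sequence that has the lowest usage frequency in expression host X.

Codon 1 CCG (Pro): 16.0 per 1000.
Codon 2 UUU (Phe): 26.4 per 1000.
Codon 3 AAG (Lys): 35.0 per 1000.
Codon 4 ACU (Thr): 30.0 per 1000.
Codon 5 CAA (Gln): 35.3 per 1000.
Codon 6 UAU (Tyr): 17.8 per 1000.
Lowest frequency is 16.0 at codon 1.

1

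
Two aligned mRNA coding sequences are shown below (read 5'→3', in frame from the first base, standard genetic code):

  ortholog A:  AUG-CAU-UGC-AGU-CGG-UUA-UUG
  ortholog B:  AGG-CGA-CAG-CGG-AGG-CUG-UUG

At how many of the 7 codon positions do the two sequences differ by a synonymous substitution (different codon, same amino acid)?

2

Codon 1: AUG Met / AGG Arg — nonsynonymous.
Codon 2: CAU His / CGA Arg — nonsynonymous.
Codon 3: UGC Cys / CAG Gln — nonsynonymous.
Codon 4: AGU Ser / CGG Arg — nonsynonymous.
Codon 5: CGG Arg / AGG Arg — synonymous.
Codon 6: UUA Leu / CUG Leu — synonymous.
Codon 7: UUG Leu / UUG Leu — identical.
Synonymous differences: 2.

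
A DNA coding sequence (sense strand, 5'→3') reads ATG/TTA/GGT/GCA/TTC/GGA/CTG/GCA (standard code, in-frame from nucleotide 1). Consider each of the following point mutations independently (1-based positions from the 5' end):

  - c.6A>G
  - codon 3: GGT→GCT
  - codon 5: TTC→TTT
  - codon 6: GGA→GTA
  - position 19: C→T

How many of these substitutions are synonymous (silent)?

Codon 2: TTA (Leu) → TTG (Leu) — synonymous.
Codon 3: GGT (Gly) → GCT (Ala) — missense.
Codon 5: TTC (Phe) → TTT (Phe) — synonymous.
Codon 6: GGA (Gly) → GTA (Val) — missense.
Codon 7: CTG (Leu) → TTG (Leu) — synonymous.
Synonymous: 3 of 5.

3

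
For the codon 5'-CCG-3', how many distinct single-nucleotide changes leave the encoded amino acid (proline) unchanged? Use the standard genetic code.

Position 1: none → 0 synonymous.
Position 2: none → 0 synonymous.
Position 3: CCT, CCC, CCA → 3 synonymous.
Total: 0 + 0 + 3 = 3.

3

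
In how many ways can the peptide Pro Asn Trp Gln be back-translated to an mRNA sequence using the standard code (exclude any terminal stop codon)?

16

Pro: 4 codons.
Asn: 2 codons.
Trp: 1 codon.
Gln: 2 codons.
4 × 2 × 1 × 2 = 16.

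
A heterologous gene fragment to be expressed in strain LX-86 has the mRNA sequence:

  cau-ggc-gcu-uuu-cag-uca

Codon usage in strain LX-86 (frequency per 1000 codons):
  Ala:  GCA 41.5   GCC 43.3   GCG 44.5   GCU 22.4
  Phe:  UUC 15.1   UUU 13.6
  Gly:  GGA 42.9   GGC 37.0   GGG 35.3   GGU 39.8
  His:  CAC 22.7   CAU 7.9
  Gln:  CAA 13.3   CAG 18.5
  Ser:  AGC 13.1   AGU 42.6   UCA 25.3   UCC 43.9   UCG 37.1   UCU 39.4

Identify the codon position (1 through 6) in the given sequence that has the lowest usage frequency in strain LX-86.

1

Codon 1 CAU (His): 7.9 per 1000.
Codon 2 GGC (Gly): 37.0 per 1000.
Codon 3 GCU (Ala): 22.4 per 1000.
Codon 4 UUU (Phe): 13.6 per 1000.
Codon 5 CAG (Gln): 18.5 per 1000.
Codon 6 UCA (Ser): 25.3 per 1000.
Lowest frequency is 7.9 at codon 1.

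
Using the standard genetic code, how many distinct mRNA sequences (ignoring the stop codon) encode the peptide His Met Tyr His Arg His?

His: 2 codons.
Met: 1 codon.
Tyr: 2 codons.
His: 2 codons.
Arg: 6 codons.
His: 2 codons.
2 × 1 × 2 × 2 × 6 × 2 = 96.

96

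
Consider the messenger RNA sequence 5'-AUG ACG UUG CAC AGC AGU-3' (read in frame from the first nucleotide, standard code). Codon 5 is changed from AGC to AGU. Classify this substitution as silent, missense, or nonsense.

silent

Position 15 falls in codon 5: AGC → Ser.
After the substitution the codon is AGU → Ser.
Both encode Ser, so the change is synonymous.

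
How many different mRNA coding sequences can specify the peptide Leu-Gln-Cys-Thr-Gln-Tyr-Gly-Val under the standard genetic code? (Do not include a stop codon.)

6144

Leu: 6 codons.
Gln: 2 codons.
Cys: 2 codons.
Thr: 4 codons.
Gln: 2 codons.
Tyr: 2 codons.
Gly: 4 codons.
Val: 4 codons.
6 × 2 × 2 × 4 × 2 × 2 × 4 × 4 = 6144.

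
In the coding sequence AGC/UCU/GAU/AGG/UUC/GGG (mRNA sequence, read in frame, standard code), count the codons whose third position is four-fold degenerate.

Codon 1 AGC (Ser): third position 2-fold.
Codon 2 UCU (Ser): third position 4-fold.
Codon 3 GAU (Asp): third position 2-fold.
Codon 4 AGG (Arg): third position 2-fold.
Codon 5 UUC (Phe): third position 2-fold.
Codon 6 GGG (Gly): third position 4-fold.
Four-fold degenerate third positions: 2.

2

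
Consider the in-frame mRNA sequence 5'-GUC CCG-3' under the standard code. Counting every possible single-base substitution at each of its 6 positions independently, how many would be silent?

6

Codon 1 (GUC, Val): 3 synonymous substitutions.
Codon 2 (CCG, Pro): 3 synonymous substitutions.
Total: 3 + 3 = 6.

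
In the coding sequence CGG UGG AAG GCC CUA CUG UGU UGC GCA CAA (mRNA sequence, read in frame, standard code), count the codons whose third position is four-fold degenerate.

5

Codon 1 CGG (Arg): third position 4-fold.
Codon 2 UGG (Trp): third position 1-fold.
Codon 3 AAG (Lys): third position 2-fold.
Codon 4 GCC (Ala): third position 4-fold.
Codon 5 CUA (Leu): third position 4-fold.
Codon 6 CUG (Leu): third position 4-fold.
Codon 7 UGU (Cys): third position 2-fold.
Codon 8 UGC (Cys): third position 2-fold.
Codon 9 GCA (Ala): third position 4-fold.
Codon 10 CAA (Gln): third position 2-fold.
Four-fold degenerate third positions: 5.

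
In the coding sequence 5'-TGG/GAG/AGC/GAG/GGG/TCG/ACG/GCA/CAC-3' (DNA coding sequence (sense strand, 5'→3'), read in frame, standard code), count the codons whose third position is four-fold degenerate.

4

Codon 1 TGG (Trp): third position 1-fold.
Codon 2 GAG (Glu): third position 2-fold.
Codon 3 AGC (Ser): third position 2-fold.
Codon 4 GAG (Glu): third position 2-fold.
Codon 5 GGG (Gly): third position 4-fold.
Codon 6 TCG (Ser): third position 4-fold.
Codon 7 ACG (Thr): third position 4-fold.
Codon 8 GCA (Ala): third position 4-fold.
Codon 9 CAC (His): third position 2-fold.
Four-fold degenerate third positions: 4.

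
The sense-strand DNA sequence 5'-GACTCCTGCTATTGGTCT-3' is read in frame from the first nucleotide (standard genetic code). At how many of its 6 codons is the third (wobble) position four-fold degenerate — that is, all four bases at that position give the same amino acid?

Codon 1 GAC (Asp): third position 2-fold.
Codon 2 TCC (Ser): third position 4-fold.
Codon 3 TGC (Cys): third position 2-fold.
Codon 4 TAT (Tyr): third position 2-fold.
Codon 5 TGG (Trp): third position 1-fold.
Codon 6 TCT (Ser): third position 4-fold.
Four-fold degenerate third positions: 2.

2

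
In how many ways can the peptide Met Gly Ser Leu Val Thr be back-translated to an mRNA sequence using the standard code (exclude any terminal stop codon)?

Met: 1 codon.
Gly: 4 codons.
Ser: 6 codons.
Leu: 6 codons.
Val: 4 codons.
Thr: 4 codons.
1 × 4 × 6 × 6 × 4 × 4 = 2304.

2304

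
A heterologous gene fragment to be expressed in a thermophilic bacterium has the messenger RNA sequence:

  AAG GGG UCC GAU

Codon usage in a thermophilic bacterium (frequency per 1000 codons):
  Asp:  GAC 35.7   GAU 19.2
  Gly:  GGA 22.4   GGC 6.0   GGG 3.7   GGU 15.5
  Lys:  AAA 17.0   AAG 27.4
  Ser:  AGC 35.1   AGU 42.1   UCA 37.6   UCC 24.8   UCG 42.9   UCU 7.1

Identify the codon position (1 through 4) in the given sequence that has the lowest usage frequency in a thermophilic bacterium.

2

Codon 1 AAG (Lys): 27.4 per 1000.
Codon 2 GGG (Gly): 3.7 per 1000.
Codon 3 UCC (Ser): 24.8 per 1000.
Codon 4 GAU (Asp): 19.2 per 1000.
Lowest frequency is 3.7 at codon 2.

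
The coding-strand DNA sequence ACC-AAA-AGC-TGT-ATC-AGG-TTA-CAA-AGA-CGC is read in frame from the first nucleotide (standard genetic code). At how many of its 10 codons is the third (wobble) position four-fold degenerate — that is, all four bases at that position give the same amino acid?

Codon 1 ACC (Thr): third position 4-fold.
Codon 2 AAA (Lys): third position 2-fold.
Codon 3 AGC (Ser): third position 2-fold.
Codon 4 TGT (Cys): third position 2-fold.
Codon 5 ATC (Ile): third position 3-fold.
Codon 6 AGG (Arg): third position 2-fold.
Codon 7 TTA (Leu): third position 2-fold.
Codon 8 CAA (Gln): third position 2-fold.
Codon 9 AGA (Arg): third position 2-fold.
Codon 10 CGC (Arg): third position 4-fold.
Four-fold degenerate third positions: 2.

2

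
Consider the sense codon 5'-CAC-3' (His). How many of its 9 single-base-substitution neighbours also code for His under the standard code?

Position 1: none → 0 synonymous.
Position 2: none → 0 synonymous.
Position 3: CAT → 1 synonymous.
Total: 0 + 0 + 1 = 1.

1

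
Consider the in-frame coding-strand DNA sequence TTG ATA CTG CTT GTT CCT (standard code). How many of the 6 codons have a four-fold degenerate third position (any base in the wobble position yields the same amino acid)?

4

Codon 1 TTG (Leu): third position 2-fold.
Codon 2 ATA (Ile): third position 3-fold.
Codon 3 CTG (Leu): third position 4-fold.
Codon 4 CTT (Leu): third position 4-fold.
Codon 5 GTT (Val): third position 4-fold.
Codon 6 CCT (Pro): third position 4-fold.
Four-fold degenerate third positions: 4.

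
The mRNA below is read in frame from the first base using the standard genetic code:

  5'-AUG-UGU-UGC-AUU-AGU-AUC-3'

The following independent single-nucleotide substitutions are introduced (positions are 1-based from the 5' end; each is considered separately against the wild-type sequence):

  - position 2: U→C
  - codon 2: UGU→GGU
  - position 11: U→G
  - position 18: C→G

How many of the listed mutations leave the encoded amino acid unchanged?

Codon 1: AUG (Met) → ACG (Thr) — missense.
Codon 2: UGU (Cys) → GGU (Gly) — missense.
Codon 4: AUU (Ile) → AGU (Ser) — missense.
Codon 6: AUC (Ile) → AUG (Met) — missense.
Synonymous: 0 of 4.

0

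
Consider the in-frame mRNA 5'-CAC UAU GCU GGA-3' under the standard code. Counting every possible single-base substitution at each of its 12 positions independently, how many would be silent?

8

Codon 1 (CAC, His): 1 synonymous substitution.
Codon 2 (UAU, Tyr): 1 synonymous substitution.
Codon 3 (GCU, Ala): 3 synonymous substitutions.
Codon 4 (GGA, Gly): 3 synonymous substitutions.
Total: 1 + 1 + 3 + 3 = 8.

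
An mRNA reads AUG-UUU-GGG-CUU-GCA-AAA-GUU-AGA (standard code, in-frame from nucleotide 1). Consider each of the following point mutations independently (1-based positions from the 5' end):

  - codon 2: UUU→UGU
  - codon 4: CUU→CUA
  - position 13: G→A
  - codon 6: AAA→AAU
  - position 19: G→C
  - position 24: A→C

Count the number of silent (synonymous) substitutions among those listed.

Codon 2: UUU (Phe) → UGU (Cys) — missense.
Codon 4: CUU (Leu) → CUA (Leu) — synonymous.
Codon 5: GCA (Ala) → ACA (Thr) — missense.
Codon 6: AAA (Lys) → AAU (Asn) — missense.
Codon 7: GUU (Val) → CUU (Leu) — missense.
Codon 8: AGA (Arg) → AGC (Ser) — missense.
Synonymous: 1 of 6.

1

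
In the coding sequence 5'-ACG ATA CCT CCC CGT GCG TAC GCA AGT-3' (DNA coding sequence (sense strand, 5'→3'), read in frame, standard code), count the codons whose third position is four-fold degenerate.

6

Codon 1 ACG (Thr): third position 4-fold.
Codon 2 ATA (Ile): third position 3-fold.
Codon 3 CCT (Pro): third position 4-fold.
Codon 4 CCC (Pro): third position 4-fold.
Codon 5 CGT (Arg): third position 4-fold.
Codon 6 GCG (Ala): third position 4-fold.
Codon 7 TAC (Tyr): third position 2-fold.
Codon 8 GCA (Ala): third position 4-fold.
Codon 9 AGT (Ser): third position 2-fold.
Four-fold degenerate third positions: 6.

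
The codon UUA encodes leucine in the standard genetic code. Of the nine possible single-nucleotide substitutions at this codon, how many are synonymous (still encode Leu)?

Position 1: CUA → 1 synonymous.
Position 2: none → 0 synonymous.
Position 3: UUG → 1 synonymous.
Total: 1 + 0 + 1 = 2.

2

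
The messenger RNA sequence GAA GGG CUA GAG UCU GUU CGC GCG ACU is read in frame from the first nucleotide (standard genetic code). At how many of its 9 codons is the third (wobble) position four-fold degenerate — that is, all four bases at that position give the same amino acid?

Codon 1 GAA (Glu): third position 2-fold.
Codon 2 GGG (Gly): third position 4-fold.
Codon 3 CUA (Leu): third position 4-fold.
Codon 4 GAG (Glu): third position 2-fold.
Codon 5 UCU (Ser): third position 4-fold.
Codon 6 GUU (Val): third position 4-fold.
Codon 7 CGC (Arg): third position 4-fold.
Codon 8 GCG (Ala): third position 4-fold.
Codon 9 ACU (Thr): third position 4-fold.
Four-fold degenerate third positions: 7.

7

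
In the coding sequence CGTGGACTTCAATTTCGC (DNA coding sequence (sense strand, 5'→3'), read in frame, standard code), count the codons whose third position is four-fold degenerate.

Codon 1 CGT (Arg): third position 4-fold.
Codon 2 GGA (Gly): third position 4-fold.
Codon 3 CTT (Leu): third position 4-fold.
Codon 4 CAA (Gln): third position 2-fold.
Codon 5 TTT (Phe): third position 2-fold.
Codon 6 CGC (Arg): third position 4-fold.
Four-fold degenerate third positions: 4.

4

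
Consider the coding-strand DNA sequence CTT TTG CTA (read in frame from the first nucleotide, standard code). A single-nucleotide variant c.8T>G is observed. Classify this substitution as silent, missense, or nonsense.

missense

Position 8 falls in codon 3: CTA → Leu.
After the substitution the codon is CGA → Arg.
Leu ≠ Arg, so this is a missense mutation.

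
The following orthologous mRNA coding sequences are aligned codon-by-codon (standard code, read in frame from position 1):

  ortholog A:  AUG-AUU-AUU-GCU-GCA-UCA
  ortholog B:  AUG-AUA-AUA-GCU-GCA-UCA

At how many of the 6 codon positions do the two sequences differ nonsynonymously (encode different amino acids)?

0

Codon 1: AUG Met / AUG Met — identical.
Codon 2: AUU Ile / AUA Ile — synonymous.
Codon 3: AUU Ile / AUA Ile — synonymous.
Codon 4: GCU Ala / GCU Ala — identical.
Codon 5: GCA Ala / GCA Ala — identical.
Codon 6: UCA Ser / UCA Ser — identical.
Nonsynonymous differences: 0.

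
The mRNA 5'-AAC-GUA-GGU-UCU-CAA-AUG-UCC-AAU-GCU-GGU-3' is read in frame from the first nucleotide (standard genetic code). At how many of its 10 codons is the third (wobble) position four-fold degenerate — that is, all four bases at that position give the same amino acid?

Codon 1 AAC (Asn): third position 2-fold.
Codon 2 GUA (Val): third position 4-fold.
Codon 3 GGU (Gly): third position 4-fold.
Codon 4 UCU (Ser): third position 4-fold.
Codon 5 CAA (Gln): third position 2-fold.
Codon 6 AUG (Met): third position 1-fold.
Codon 7 UCC (Ser): third position 4-fold.
Codon 8 AAU (Asn): third position 2-fold.
Codon 9 GCU (Ala): third position 4-fold.
Codon 10 GGU (Gly): third position 4-fold.
Four-fold degenerate third positions: 6.

6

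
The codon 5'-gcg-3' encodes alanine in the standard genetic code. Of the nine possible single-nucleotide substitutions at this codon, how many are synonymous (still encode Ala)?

3

Position 1: none → 0 synonymous.
Position 2: none → 0 synonymous.
Position 3: GCU, GCC, GCA → 3 synonymous.
Total: 0 + 0 + 3 = 3.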